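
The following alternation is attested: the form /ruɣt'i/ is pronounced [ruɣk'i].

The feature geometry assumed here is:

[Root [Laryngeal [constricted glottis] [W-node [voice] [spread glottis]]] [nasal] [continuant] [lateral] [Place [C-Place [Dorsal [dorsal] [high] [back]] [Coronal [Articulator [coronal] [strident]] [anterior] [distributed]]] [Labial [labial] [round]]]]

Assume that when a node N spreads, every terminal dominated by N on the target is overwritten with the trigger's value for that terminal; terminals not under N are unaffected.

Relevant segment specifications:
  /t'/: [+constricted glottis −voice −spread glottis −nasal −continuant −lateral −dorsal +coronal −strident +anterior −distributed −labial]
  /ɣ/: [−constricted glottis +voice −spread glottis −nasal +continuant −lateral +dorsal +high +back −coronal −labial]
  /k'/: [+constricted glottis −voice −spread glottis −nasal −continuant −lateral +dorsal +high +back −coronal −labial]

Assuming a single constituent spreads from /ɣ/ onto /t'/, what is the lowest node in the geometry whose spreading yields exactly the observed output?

Comparing /t'/ with its surface form [k'], the features that change are [coronal], [anterior], [distributed], [strident], [dorsal], [high], [back].
Tracing each changed feature up the tree, the paths first meet at C-Place; any lower node misses at least one of them.
Spreading C-Place from /ɣ/ overwrites each of those terminals with /ɣ/'s values, yielding exactly [k'].
Features on which the two segments disagree outside C-Place, such as [constricted glottis], [voice], are unchanged — nothing dominating them spread, and C-Place is the minimal sufficient constituent.

C-Place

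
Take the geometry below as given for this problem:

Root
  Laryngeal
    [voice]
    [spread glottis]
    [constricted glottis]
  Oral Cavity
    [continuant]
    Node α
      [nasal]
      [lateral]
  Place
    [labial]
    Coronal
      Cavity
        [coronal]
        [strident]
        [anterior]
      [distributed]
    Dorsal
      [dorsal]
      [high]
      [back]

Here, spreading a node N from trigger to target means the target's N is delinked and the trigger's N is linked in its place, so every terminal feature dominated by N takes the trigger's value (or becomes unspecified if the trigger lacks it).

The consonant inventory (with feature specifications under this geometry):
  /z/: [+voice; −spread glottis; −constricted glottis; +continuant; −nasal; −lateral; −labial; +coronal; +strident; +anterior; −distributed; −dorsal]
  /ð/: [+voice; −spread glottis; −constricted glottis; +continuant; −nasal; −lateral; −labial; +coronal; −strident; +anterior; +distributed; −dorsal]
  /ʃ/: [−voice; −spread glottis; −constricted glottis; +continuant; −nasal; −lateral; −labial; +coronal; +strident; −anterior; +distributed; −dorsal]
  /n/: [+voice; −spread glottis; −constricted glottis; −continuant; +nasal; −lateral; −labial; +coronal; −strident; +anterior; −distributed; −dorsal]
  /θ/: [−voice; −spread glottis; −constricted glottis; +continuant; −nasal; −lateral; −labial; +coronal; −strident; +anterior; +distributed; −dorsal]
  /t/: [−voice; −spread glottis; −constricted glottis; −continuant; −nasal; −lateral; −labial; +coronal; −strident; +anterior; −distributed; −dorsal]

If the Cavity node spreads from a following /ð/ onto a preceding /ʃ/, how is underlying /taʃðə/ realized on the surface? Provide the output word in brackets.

Cavity immediately or transitively dominates [coronal], [strident], [anterior].
Spreading Cavity from /ð/ onto /ʃ/ replaces those values with /ð/'s: [+coronal], [−strident], [+anterior]. Features outside Cavity ([voice], [spread glottis], [constricted glottis], …) stay as in /ʃ/.
Among the inventory, only /θ/ has exactly this specification, giving the surface form [taθðə].

[taθðə]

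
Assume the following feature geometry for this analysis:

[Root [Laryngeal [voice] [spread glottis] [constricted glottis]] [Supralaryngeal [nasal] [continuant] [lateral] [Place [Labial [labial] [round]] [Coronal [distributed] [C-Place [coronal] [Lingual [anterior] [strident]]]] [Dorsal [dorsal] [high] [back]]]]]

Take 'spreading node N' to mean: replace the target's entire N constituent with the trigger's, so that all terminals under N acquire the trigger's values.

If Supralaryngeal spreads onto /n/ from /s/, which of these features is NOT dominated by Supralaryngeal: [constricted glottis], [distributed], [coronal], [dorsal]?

[constricted glottis]

The terminals dominated by Supralaryngeal are [nasal], [continuant], [lateral], [labial], [round], [distributed], [coronal], [anterior], [strident], [dorsal], [high], [back].
[distributed], [dorsal], [coronal] all lie under Supralaryngeal, so they are overwritten when Supralaryngeal spreads.
[constricted glottis] is not within the Supralaryngeal subtree (it hangs from Laryngeal), so /n/'s [constricted glottis] value survives.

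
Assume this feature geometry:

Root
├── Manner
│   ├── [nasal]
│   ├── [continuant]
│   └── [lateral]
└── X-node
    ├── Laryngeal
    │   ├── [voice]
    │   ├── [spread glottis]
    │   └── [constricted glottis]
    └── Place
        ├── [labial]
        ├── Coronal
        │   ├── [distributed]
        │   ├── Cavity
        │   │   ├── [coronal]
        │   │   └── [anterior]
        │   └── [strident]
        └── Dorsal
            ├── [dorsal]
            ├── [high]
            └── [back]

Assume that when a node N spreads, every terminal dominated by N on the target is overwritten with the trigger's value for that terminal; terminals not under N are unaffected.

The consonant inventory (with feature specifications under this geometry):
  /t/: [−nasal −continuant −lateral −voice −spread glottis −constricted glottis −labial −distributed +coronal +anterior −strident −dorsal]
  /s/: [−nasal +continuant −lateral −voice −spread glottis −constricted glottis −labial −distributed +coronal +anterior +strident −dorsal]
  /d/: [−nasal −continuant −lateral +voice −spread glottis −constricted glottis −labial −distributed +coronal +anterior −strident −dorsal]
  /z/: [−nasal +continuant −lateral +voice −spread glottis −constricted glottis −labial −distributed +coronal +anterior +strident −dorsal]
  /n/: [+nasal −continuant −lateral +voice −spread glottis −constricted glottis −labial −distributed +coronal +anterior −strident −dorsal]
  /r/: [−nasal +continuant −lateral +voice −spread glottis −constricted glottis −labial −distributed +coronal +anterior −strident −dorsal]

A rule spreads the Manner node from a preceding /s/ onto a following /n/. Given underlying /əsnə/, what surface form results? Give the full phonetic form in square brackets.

[əsrə]

Terminals under Manner in this geometry: [nasal], [continuant], [lateral].
The target acquires /s/'s values for everything under Manner — [−nasal], [+continuant], [−lateral] — while keeping its own [voice], [spread glottis], [constricted glottis], ….
Among the inventory, only /r/ has exactly this specification, giving the surface form [əsrə].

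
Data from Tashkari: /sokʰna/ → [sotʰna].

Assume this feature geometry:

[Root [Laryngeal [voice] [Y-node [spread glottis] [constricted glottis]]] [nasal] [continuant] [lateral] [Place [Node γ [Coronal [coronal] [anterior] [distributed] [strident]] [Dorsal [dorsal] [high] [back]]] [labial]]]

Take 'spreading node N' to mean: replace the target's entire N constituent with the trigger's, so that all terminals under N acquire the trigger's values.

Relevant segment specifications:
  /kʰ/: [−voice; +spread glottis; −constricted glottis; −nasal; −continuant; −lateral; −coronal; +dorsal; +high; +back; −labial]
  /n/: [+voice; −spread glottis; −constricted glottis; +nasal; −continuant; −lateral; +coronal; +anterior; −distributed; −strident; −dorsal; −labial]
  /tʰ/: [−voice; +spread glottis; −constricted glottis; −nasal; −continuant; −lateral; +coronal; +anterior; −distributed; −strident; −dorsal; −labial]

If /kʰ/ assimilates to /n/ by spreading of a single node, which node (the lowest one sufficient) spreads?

Feature comparison: [coronal], [anterior], [distributed], [strident], [dorsal], [high], [back] differ between /kʰ/ and [tʰ]; the remaining terminals match.
Tracing each changed feature up the tree, the paths first meet at Node γ; any lower node misses at least one of them.
Delinking /kʰ/'s Node γ and associating /n/'s Node γ gives precisely the feature bundle of [tʰ].
Features on which the two segments disagree outside Node γ, such as [voice], [nasal], are unchanged — nothing dominating them spread, and Node γ is the minimal sufficient constituent.

Node γ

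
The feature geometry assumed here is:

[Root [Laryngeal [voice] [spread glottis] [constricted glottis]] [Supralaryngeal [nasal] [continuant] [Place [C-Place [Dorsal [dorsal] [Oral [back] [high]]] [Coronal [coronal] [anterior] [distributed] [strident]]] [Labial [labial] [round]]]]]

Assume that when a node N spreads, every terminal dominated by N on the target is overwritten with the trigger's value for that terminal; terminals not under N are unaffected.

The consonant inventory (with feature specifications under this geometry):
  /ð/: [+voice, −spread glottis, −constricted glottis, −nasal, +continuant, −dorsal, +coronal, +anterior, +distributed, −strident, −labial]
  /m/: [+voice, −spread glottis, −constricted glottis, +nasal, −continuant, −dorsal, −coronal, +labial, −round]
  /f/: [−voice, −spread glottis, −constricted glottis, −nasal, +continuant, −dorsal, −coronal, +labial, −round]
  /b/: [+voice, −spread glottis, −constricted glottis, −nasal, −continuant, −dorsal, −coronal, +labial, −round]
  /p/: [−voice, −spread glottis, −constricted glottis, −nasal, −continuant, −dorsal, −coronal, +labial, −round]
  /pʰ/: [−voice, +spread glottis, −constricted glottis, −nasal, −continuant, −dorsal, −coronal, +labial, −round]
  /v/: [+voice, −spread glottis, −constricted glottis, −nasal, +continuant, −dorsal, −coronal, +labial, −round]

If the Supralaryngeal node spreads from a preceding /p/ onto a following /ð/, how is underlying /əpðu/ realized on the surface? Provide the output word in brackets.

Supralaryngeal immediately or transitively dominates [nasal], [continuant], [dorsal], [back], [high], [coronal], [anterior], [distributed], [strident], [labial], [round].
After delinking /ð/'s Supralaryngeal and linking /p/'s, the affected terminals become [−nasal], [−continuant], [−dorsal], [−coronal], [+labial], [−round]; [voice], [spread glottis], [constricted glottis] (outside Supralaryngeal) are retained from /ð/.
This feature bundle is that of [b], so /əpðu/ surfaces as [əpbu].

[əpbu]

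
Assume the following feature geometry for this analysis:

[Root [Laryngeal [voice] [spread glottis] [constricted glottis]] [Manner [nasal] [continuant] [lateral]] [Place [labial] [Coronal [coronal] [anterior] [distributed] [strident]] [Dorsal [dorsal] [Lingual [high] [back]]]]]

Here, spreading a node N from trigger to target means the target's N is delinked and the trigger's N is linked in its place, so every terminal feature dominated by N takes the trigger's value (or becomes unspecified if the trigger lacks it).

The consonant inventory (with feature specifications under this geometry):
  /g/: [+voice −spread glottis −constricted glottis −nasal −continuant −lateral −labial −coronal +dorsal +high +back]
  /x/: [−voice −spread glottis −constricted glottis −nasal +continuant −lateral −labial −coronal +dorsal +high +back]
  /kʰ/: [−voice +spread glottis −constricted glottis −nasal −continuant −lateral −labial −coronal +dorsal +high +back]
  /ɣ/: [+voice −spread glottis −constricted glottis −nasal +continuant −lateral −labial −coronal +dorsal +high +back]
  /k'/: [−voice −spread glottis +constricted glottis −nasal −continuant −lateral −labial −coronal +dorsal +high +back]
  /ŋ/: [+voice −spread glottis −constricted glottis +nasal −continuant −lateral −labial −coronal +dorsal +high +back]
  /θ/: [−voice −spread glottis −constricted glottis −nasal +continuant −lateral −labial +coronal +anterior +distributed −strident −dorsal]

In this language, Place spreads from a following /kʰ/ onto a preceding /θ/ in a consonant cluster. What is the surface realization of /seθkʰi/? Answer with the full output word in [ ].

Terminals under Place in this geometry: [labial], [coronal], [anterior], [distributed], [strident], [dorsal], [high], [back].
Spreading Place from /kʰ/ onto /θ/ replaces those values with /kʰ/'s: [−labial], [−coronal], [+dorsal], [+high], [+back]. Features outside Place ([voice], [spread glottis], [constricted glottis], …) stay as in /θ/.
The resulting bundle matches /x/ in the inventory; substituting it for /θ/ gives [sexkʰi].

[sexkʰi]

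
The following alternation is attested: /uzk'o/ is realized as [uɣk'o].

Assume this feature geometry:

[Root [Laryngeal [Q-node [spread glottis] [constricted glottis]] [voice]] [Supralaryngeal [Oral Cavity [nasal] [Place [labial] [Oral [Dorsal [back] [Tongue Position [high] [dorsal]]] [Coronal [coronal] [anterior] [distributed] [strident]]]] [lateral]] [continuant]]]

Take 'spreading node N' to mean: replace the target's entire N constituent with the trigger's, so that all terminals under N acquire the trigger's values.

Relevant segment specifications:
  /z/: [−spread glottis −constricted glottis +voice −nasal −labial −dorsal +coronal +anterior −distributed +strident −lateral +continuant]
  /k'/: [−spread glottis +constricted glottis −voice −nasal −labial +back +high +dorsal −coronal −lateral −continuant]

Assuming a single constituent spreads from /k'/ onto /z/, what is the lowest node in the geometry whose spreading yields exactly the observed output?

The alternation /z/ → [ɣ] changes [coronal], [anterior], [distributed], [strident], [dorsal], [high], [back] and nothing else.
In this geometry the lowest node dominating all of them is Oral: every daughter of Oral dominates only a proper subset, so no lower node suffices.
If Oral spreads, every terminal under it takes /k'/'s value, producing [ɣ] as observed.
Features on which the two segments disagree outside Oral, such as [voice], [continuant], are unchanged — nothing dominating them spread, and Oral is the minimal sufficient constituent.

Oral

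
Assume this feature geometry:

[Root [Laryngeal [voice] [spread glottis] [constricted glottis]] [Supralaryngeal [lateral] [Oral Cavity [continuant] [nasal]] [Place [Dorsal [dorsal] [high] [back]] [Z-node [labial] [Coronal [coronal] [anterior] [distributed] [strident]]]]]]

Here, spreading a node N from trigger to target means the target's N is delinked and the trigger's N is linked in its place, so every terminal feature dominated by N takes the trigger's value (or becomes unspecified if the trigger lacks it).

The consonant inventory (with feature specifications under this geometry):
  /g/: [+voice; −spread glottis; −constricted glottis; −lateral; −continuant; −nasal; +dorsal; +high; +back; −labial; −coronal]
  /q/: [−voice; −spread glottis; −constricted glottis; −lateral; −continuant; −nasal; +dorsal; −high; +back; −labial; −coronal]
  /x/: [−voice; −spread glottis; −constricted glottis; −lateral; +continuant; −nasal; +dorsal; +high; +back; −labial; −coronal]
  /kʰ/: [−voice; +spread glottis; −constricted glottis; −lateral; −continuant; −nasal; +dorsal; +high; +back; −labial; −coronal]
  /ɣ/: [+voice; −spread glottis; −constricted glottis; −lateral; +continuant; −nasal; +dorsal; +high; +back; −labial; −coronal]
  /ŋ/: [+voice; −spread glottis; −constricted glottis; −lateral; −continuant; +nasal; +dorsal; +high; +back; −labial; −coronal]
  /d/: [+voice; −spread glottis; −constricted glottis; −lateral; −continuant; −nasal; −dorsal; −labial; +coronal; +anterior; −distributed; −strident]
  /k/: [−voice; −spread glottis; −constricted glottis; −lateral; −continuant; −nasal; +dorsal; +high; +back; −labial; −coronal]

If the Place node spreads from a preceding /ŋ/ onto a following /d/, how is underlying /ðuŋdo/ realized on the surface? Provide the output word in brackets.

Place immediately or transitively dominates [dorsal], [high], [back], [labial], [coronal], [anterior], [distributed], [strident].
Spreading Place from /ŋ/ onto /d/ replaces those values with /ŋ/'s: [+dorsal], [+high], [+back], [−labial], [−coronal]. Features outside Place ([voice], [spread glottis], [constricted glottis], …) stay as in /d/.
This feature bundle is that of [g], so /ðuŋdo/ surfaces as [ðuŋgo].

[ðuŋgo]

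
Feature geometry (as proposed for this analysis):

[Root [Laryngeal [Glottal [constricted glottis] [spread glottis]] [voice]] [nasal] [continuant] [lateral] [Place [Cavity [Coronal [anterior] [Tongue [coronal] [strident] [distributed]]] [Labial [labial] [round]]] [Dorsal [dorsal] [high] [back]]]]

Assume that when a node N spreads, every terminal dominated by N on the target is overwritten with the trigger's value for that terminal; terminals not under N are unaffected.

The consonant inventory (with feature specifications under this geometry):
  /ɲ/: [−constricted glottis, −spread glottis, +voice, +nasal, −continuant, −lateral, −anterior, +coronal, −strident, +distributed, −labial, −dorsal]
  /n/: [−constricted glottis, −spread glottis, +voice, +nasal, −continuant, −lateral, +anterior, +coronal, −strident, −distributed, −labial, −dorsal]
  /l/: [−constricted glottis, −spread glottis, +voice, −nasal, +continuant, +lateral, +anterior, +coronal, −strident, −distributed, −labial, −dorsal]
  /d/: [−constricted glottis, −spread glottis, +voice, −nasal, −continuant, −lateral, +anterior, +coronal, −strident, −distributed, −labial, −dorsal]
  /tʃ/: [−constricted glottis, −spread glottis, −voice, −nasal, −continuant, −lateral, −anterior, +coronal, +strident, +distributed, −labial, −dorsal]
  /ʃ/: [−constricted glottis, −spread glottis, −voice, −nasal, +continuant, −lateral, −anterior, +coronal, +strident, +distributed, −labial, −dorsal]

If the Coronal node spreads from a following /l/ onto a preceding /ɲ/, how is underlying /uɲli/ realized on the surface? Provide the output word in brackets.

[unli]

Terminals under Coronal in this geometry: [anterior], [coronal], [strident], [distributed].
Spreading Coronal from /l/ onto /ɲ/ replaces those values with /l/'s: [+anterior], [+coronal], [−strident], [−distributed]. Features outside Coronal ([constricted glottis], [spread glottis], [voice], …) stay as in /ɲ/.
Among the inventory, only /n/ has exactly this specification, giving the surface form [unli].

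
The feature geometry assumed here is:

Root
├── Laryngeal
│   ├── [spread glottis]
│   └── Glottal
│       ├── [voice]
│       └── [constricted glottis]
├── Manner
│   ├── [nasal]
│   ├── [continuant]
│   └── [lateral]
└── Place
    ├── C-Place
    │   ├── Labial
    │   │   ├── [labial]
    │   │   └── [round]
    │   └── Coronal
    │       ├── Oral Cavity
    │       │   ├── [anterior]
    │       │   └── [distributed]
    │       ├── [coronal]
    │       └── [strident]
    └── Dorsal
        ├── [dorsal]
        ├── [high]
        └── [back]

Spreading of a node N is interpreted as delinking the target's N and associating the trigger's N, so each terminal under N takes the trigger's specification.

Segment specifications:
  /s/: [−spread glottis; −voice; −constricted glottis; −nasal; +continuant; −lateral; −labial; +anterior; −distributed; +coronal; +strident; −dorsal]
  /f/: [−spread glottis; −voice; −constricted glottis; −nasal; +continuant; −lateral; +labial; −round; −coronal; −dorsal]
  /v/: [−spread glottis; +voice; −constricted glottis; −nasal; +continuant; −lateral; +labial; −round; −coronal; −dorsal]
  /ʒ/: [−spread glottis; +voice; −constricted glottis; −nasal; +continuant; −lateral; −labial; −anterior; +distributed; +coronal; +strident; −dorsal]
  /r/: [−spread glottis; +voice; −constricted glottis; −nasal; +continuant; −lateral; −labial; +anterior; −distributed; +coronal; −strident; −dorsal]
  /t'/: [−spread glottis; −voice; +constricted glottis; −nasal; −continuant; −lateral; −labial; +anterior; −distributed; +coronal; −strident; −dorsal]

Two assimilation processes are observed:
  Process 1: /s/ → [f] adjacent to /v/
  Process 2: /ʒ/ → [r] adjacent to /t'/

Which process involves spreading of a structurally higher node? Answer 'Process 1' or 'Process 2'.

Process 1

Process 1: the features that change are [labial], [round], [coronal], [anterior], [distributed], [strident]; the minimal node is C-Place (depth 2).
In Process 2, [anterior], [distributed], [strident] change, so the minimal spreading node is Coronal at depth 3.
C-Place (depth 2) sits above Coronal (depth 3), making Process 1 the one with the higher spreading node.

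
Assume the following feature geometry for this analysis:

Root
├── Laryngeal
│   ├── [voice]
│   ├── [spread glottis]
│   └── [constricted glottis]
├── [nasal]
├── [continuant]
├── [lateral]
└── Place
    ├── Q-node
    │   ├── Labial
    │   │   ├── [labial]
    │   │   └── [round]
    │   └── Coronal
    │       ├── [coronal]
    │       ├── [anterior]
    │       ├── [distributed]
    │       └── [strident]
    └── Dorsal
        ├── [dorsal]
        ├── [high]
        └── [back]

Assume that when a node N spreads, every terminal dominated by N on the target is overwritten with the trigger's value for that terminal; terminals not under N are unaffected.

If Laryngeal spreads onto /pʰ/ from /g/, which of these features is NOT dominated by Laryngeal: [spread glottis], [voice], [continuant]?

[continuant]

The terminals dominated by Laryngeal are [voice], [spread glottis], [constricted glottis].
Of the listed options, [voice], [spread glottis] are among these and would be overwritten by spreading Laryngeal.
[continuant] attaches under Root, not under Laryngeal, so /pʰ/ retains its own value for [continuant].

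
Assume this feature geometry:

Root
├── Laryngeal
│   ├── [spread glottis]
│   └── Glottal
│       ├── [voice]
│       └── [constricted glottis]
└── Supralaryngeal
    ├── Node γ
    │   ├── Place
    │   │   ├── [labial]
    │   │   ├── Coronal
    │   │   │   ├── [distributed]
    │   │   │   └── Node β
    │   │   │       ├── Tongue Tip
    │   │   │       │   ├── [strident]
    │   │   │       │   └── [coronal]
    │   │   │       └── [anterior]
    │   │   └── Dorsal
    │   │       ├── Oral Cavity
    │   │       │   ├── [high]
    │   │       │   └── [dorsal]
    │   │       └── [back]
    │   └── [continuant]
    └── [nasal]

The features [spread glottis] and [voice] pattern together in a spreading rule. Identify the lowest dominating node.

[spread glottis] is immediately dominated by Laryngeal.
[voice] is immediately dominated by Glottal.
These paths first converge at Laryngeal; no daughter of Laryngeal dominates all 2 features, so Laryngeal is the minimal constituent.

Laryngeal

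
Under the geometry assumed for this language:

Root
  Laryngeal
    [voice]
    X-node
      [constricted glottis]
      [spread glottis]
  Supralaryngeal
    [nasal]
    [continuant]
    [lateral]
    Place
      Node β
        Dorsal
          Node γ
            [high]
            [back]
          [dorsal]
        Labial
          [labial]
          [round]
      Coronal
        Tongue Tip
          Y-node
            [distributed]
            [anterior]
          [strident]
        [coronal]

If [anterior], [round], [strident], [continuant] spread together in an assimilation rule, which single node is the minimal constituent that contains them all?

Supralaryngeal

[anterior] is immediately dominated by Y-node.
[round] is immediately dominated by Labial.
[strident] is immediately dominated by Tongue Tip.
[continuant] is immediately dominated by Supralaryngeal.
The lowest node appearing on every path is Supralaryngeal; each proper daughter of Supralaryngeal fails to dominate at least one of the listed features.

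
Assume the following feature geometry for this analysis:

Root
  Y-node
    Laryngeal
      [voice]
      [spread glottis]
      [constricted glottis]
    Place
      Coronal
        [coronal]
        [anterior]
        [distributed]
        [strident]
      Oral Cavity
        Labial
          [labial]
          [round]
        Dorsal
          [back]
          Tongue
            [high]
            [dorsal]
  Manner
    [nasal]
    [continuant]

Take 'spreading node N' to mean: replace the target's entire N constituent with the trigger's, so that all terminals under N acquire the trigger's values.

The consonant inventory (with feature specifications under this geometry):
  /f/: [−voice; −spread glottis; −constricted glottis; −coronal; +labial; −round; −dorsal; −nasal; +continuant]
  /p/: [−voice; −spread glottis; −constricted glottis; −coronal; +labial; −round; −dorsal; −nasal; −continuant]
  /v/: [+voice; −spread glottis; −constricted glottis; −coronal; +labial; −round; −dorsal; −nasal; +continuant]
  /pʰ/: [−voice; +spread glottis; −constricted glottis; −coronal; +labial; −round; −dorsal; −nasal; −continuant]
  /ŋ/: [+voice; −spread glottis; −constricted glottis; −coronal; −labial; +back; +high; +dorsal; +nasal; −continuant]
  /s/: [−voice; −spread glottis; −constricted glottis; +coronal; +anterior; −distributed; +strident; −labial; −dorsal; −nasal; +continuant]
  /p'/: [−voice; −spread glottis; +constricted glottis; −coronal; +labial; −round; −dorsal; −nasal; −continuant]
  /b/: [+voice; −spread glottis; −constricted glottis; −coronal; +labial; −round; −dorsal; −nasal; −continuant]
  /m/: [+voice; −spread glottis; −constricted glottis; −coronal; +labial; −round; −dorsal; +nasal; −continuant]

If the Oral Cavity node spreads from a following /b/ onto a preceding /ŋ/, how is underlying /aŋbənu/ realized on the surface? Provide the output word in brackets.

[ambənu]

The Oral Cavity node dominates the terminals [labial], [round], [back], [high], [dorsal].
Spreading Oral Cavity from /b/ onto /ŋ/ replaces those values with /b/'s: [+labial], [−round], [−dorsal]. Features outside Oral Cavity ([voice], [spread glottis], [constricted glottis], …) stay as in /ŋ/.
The resulting bundle matches /m/ in the inventory; substituting it for /ŋ/ gives [ambənu].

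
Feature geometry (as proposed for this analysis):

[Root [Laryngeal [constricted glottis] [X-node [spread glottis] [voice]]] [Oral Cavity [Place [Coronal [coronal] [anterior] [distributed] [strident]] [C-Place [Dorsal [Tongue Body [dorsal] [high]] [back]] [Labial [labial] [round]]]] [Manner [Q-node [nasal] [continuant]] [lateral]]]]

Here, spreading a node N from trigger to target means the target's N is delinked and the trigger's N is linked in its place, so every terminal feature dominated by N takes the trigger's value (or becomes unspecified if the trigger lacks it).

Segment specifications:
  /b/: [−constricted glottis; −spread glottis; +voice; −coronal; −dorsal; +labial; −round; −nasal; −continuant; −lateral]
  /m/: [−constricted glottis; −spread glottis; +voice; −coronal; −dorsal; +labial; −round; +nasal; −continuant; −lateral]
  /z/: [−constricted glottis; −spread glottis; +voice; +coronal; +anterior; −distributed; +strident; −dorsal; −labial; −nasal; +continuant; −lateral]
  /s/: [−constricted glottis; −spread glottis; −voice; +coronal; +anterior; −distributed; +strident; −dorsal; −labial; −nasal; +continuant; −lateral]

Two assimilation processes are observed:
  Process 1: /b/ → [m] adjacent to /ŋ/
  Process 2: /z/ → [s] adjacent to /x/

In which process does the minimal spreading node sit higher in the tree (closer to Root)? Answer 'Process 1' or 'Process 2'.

Process 2

Process 1 alters [nasal]; the lowest dominating node is [nasal] (depth 4 from Root).
Process 2: the feature that changes is [voice]; the minimal node is [voice] (depth 3).
Depth 3 < depth 4; Process 2 involves the structurally higher constituent [voice].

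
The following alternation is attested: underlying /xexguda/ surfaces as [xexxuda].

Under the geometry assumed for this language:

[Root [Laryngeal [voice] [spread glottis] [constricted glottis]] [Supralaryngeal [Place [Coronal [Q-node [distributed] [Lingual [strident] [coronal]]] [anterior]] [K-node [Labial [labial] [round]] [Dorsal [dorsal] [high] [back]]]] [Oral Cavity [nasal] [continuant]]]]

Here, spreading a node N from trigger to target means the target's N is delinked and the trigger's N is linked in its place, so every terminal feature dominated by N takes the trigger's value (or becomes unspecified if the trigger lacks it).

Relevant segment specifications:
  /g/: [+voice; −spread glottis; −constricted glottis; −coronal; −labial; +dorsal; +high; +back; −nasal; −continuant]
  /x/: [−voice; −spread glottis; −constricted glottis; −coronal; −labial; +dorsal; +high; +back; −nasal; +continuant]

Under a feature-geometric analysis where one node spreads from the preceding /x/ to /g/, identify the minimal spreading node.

Root

/g/ and [x] differ in [voice], [continuant]; every other specified feature is identical.
These terminals are all dominated by Root, and no proper subconstituent of Root covers them all; Root is their lowest common ancestor.
Spreading Root from /x/ overwrites each of those terminals with /x/'s values, yielding exactly [x].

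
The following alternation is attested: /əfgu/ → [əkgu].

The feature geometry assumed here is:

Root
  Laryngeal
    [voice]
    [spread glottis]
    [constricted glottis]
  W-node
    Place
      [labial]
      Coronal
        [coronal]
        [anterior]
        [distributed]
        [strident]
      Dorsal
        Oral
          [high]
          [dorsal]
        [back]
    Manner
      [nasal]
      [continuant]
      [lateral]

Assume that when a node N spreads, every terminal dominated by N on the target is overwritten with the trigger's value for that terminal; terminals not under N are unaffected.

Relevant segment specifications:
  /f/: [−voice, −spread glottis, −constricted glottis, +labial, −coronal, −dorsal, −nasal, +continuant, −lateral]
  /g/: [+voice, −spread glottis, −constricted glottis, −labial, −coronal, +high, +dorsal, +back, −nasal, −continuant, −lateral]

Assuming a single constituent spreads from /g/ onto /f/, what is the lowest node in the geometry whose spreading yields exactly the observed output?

W-node

Feature comparison: [continuant], [labial], [dorsal], [high], [back] differ between /f/ and [k]; the remaining terminals match.
These terminals are all dominated by W-node, and no proper subconstituent of W-node covers them all; W-node is their lowest common ancestor.
If W-node spreads, every terminal under it takes /g/'s value, producing [k] as observed.
Since [voice] is preserved even though /g/ disagrees there, no node above W-node spread.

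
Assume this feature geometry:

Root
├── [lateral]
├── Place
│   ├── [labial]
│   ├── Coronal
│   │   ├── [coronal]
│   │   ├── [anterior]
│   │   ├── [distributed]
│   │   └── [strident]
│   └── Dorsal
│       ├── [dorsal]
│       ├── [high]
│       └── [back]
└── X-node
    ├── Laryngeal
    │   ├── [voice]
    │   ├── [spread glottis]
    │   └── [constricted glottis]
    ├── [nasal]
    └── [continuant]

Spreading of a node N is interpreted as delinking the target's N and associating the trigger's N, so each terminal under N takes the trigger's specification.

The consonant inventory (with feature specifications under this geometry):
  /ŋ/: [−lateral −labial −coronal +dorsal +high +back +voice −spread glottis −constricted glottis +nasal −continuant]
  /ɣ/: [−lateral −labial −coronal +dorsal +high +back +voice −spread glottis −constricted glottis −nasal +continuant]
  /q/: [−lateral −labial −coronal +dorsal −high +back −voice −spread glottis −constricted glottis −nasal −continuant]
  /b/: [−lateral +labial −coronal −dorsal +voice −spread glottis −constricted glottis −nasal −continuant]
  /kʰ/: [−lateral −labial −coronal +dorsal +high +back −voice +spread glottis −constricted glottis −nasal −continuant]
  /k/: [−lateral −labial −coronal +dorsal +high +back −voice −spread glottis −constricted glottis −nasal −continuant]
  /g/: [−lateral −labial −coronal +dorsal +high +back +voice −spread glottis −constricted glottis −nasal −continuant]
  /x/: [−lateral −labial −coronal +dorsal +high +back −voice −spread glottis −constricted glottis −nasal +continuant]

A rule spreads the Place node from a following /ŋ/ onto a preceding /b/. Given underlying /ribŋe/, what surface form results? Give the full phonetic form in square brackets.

Terminals under Place in this geometry: [labial], [coronal], [anterior], [distributed], [strident], [dorsal], [high], [back].
Spreading Place from /ŋ/ onto /b/ replaces those values with /ŋ/'s: [−labial], [−coronal], [+dorsal], [+high], [+back]. Features outside Place ([lateral], [voice], [spread glottis], …) stay as in /b/.
Among the inventory, only /g/ has exactly this specification, giving the surface form [rigŋe].

[rigŋe]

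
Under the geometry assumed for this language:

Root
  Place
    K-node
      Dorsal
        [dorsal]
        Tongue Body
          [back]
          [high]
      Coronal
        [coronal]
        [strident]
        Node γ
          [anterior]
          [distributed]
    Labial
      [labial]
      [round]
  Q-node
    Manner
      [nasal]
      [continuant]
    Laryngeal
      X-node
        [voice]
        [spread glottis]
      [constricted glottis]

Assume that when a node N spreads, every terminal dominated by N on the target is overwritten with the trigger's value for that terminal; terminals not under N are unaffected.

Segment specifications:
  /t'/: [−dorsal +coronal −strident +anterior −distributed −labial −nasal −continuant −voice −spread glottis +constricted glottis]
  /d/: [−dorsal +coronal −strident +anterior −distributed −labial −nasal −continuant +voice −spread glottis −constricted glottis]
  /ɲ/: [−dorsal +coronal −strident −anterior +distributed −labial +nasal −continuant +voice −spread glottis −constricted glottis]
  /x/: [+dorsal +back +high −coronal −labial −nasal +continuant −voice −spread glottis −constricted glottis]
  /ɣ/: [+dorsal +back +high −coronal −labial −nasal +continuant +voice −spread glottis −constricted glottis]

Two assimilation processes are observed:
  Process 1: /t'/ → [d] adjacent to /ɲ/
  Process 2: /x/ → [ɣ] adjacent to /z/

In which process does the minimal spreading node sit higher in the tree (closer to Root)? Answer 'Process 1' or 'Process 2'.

Process 1 alters [voice], [constricted glottis]; the lowest common ancestor is Laryngeal (depth 2 from Root).
In Process 2, [voice] changes, so the minimal spreading node is [voice] at depth 4.
Laryngeal is closer to Root than [voice], so Process 1 spreads the higher node.

Process 1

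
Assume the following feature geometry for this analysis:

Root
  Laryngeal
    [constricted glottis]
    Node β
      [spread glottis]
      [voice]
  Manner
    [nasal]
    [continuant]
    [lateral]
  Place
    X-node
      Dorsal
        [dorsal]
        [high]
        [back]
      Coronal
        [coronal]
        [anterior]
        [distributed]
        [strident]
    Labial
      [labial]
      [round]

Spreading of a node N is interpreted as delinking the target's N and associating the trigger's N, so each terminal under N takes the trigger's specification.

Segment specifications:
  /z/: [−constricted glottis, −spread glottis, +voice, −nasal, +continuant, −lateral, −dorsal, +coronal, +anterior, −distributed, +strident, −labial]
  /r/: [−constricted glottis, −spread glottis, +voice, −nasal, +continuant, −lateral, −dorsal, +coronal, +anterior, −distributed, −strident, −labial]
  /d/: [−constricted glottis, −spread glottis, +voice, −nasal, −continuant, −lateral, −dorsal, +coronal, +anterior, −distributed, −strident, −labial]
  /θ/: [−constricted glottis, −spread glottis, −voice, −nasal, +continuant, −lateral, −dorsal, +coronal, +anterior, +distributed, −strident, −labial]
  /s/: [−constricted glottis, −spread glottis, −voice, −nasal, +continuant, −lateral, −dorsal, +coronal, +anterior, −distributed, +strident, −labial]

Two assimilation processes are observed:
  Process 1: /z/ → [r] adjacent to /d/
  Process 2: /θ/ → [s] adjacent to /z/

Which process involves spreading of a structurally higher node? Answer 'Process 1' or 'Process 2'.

Process 1: the feature that changes is [strident]; the minimal node is [strident] (depth 4).
Process 2: the features that change are [distributed], [strident]; the minimal node is Coronal (depth 3).
Coronal is closer to Root than [strident], so Process 2 spreads the higher node.

Process 2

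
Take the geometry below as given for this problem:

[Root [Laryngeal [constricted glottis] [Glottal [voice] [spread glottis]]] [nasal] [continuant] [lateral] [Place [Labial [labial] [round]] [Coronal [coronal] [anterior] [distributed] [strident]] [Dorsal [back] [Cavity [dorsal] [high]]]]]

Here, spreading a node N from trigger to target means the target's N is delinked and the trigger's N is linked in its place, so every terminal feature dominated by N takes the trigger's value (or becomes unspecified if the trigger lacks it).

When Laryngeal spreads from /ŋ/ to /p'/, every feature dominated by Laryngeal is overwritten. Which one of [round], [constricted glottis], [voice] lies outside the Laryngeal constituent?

[round]

Laryngeal dominates exactly [constricted glottis], [voice], [spread glottis].
[constricted glottis], [voice] all lie under Laryngeal, so they are overwritten when Laryngeal spreads.
[round] is not within the Laryngeal subtree (it hangs from Labial), so /p'/'s [round] value survives.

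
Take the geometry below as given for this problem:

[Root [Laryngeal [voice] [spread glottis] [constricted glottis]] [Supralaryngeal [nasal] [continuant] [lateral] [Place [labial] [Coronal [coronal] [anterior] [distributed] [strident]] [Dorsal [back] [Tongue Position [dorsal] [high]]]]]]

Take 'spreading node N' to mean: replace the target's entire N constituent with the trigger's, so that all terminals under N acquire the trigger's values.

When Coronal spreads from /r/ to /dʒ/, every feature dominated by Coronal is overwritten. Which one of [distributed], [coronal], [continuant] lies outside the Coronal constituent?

Under this geometry, Coronal contains [coronal], [anterior], [distributed], [strident].
Of the listed options, [distributed], [coronal] are among these and would be overwritten by spreading Coronal.
[continuant] attaches under Supralaryngeal, not under Coronal, so /dʒ/ retains its own value for [continuant].

[continuant]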